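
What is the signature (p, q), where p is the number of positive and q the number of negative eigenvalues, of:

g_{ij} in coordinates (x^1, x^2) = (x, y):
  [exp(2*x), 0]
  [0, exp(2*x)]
The metric is diagonal, so its eigenvalues are the diagonal entries: exp(2*x), exp(2*x) (at a generic point, where coordinate-dependent entries are positive).
2 positive, 0 negative.
(2, 0) - Riemannian (positive definite)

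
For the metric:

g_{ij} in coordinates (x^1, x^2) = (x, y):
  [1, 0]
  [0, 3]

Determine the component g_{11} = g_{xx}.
With x^1 = x, x^2 = y, g_{11} = g_{xx} is the row-1, column-1 entry of the matrix.
g_{11} = 1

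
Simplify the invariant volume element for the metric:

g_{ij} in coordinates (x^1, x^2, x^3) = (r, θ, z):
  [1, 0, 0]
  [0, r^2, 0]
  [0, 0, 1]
det(g) = r^2
√|det(g)| = r
Volume element: dV = r dr dθ dz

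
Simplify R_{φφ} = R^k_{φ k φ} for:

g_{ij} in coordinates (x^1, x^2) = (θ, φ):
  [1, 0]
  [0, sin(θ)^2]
Non-zero Christoffel symbols (Γ^k_{ij} = Γ^k_{ji}):
Γ^θ_{φ φ} = -sin(2*θ)/2
Γ^φ_{θ φ} = 1/tan(θ)
R^θ_{φ θ φ} = ∂_θ Γ^θ_{φ φ} - ∂_φ Γ^θ_{φ θ} + Γ^θ_{θ m} Γ^m_{φ φ} - Γ^θ_{φ m} Γ^m_{φ θ}
  = (-cos(2*θ)) - (0) + (0) - (-cos(θ)^2) = sin(θ)^2
R^φ_{φ φ φ} = 0 (a repeated index in an antisymmetric pair)
R_{φφ} = R^θ_{φ θ φ} + R^φ_{φ φ φ} = (sin(θ)^2) + (0) = sin(θ)^2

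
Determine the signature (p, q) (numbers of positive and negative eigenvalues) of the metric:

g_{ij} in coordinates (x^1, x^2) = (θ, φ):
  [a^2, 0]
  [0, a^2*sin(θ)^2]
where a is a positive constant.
The metric is diagonal, so its eigenvalues are the diagonal entries: a^2, a^2*sin(θ)^2 (at a generic point, where coordinate-dependent entries are positive).
2 positive, 0 negative.
(2, 0) - Riemannian (positive definite)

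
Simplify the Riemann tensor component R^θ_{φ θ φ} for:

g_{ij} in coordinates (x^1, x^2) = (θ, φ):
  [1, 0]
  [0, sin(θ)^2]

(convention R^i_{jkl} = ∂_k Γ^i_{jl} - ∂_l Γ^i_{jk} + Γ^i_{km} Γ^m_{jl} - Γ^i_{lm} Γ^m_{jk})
Non-zero Christoffel symbols (Γ^k_{ij} = Γ^k_{ji}):
Γ^θ_{φ φ} = -sin(2*θ)/2
Γ^φ_{θ φ} = 1/tan(θ)
R^θ_{φ θ φ} = ∂_θ Γ^θ_{φ φ} - ∂_φ Γ^θ_{φ θ} + Γ^θ_{θ m} Γ^m_{φ φ} - Γ^θ_{φ m} Γ^m_{φ θ}
  = (-cos(2*θ)) - (0) + (0) - (-cos(θ)^2) = sin(θ)^2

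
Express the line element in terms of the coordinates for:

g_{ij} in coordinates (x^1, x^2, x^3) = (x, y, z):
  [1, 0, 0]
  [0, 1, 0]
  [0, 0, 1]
ds^2 = g_{ij} dx^i dx^j; only the non-zero components contribute.
ds^2 = dx^2 + dy^2 + dz^2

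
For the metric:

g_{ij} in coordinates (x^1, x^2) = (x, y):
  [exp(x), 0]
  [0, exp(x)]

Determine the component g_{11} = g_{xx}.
With x^1 = x, x^2 = y, g_{11} = g_{xx} is the row-1, column-1 entry of the matrix.
g_{11} = exp(x)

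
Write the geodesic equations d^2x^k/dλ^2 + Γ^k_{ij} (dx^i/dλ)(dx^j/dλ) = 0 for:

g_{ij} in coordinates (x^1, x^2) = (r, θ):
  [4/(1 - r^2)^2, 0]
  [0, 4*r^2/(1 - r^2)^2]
Geodesic equation: d^2x^k/dλ^2 + Γ^k_{ij} (dx^i/dλ)(dx^j/dλ) = 0.
Non-zero Christoffel symbols:
Γ^r_{r r} = 2*r/(1 - r^2)
Γ^r_{θ θ} = (r^3 + r)/(r^2 - 1)
Γ^θ_{r θ} = (-r^2 - 1)/(r^3 - r)
Substituting (the symmetric pair Γ^k_{ij}, Γ^k_{ji} combines into a factor 2):
d^2r/dλ^2 + (2*r/(1 - r^2)) (dr/dλ)^2 + ((r^3 + r)/(r^2 - 1)) (dθ/dλ)^2 = 0
d^2θ/dλ^2 + ((-2*r^2 - 2)/(r^3 - r)) (dr/dλ)(dθ/dλ) = 0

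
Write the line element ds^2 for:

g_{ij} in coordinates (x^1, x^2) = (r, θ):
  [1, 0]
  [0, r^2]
ds^2 = g_{ij} dx^i dx^j; only the non-zero components contribute.
ds^2 = dr^2 + r^2 dθ^2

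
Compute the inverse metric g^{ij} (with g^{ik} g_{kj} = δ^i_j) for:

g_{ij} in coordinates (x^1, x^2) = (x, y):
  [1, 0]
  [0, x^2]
The metric is diagonal, so g^{ij} is diagonal with entries 1/g_{ii}: diag(1, 1/(x^2)).
g^{ij}:
  [1, 0]
  [0, 1/x^2]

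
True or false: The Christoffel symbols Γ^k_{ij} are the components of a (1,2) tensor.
Under a change of coordinates Γ picks up an inhomogeneous term ∂²x/∂x'∂x'; e.g. Γ = 0 in Cartesian coordinates but Γ^r_{θθ} = -r in polar coordinates on the same flat plane.
False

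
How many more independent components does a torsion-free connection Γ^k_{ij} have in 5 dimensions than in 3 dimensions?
Independent components in n dimensions: n × n(n+1)/2 = n^2(n+1)/2.
5D: 5 × 15 = 75
3D: 3 × 6 = 18
Difference = 75 - 18 = 57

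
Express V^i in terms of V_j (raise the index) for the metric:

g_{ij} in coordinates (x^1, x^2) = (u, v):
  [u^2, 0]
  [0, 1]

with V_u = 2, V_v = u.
Inverse metric (diagonal): g^{uu} = 1/u^2, g^{vv} = 1
V^i = g^{ij} V_j:
V^u = (1/u^2)(2) + (0)(u) = 2/u^2
V^v = (0)(2) + (1)(u) = u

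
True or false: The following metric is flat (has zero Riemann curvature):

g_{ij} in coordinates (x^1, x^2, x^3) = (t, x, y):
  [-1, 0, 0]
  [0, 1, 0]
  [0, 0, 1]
All metric components are constant, so every Christoffel symbol vanishes and R^i_{jkl} = 0.
True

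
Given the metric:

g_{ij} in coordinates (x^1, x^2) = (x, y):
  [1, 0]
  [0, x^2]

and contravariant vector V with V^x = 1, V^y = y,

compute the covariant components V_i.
V_i = g_{ij} V^j:
V_x = (1)(1) + (0)(y) = 1
V_y = (0)(1) + (x^2)(y) = x^2*y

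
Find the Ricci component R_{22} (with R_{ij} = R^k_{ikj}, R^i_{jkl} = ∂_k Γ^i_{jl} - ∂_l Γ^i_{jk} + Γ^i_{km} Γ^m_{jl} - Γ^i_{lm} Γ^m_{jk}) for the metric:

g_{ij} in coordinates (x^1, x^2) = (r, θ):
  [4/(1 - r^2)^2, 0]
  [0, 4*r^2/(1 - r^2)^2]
Non-zero Christoffel symbols (Γ^k_{ij} = Γ^k_{ji}):
Γ^r_{r r} = 2*r/(1 - r^2)
Γ^r_{θ θ} = (r^3 + r)/(r^2 - 1)
Γ^θ_{r θ} = (-r^2 - 1)/(r^3 - r)
R^r_{θ r θ} = ∂_r Γ^r_{θ θ} - ∂_θ Γ^r_{θ r} + Γ^r_{r m} Γ^m_{θ θ} - Γ^r_{θ m} Γ^m_{θ r}
  = ((r^4 - 4*r^2 - 1)/(r^2 - 1)^2) - (0) + (-2*r^2*(r^2 + 1)/(r^2 - 1)^2) - (-(r^2 + 1)^2/(r^2 - 1)^2) = -4*r^2/(r^2 - 1)^2
R^θ_{θ θ θ} = 0 (a repeated index in an antisymmetric pair)
R_{θθ} = R^r_{θ r θ} + R^θ_{θ θ θ} = (-4*r^2/(r^2 - 1)^2) + (0) = -4*r^2/(r^2 - 1)^2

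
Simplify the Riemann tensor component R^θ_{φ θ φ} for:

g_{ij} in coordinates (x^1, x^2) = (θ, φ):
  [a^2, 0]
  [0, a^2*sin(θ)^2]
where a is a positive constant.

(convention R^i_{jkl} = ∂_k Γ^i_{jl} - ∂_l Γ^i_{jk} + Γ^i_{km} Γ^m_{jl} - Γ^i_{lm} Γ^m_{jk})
Non-zero Christoffel symbols (Γ^k_{ij} = Γ^k_{ji}):
Γ^θ_{φ φ} = -sin(2*θ)/2
Γ^φ_{θ φ} = 1/tan(θ)
R^θ_{φ θ φ} = ∂_θ Γ^θ_{φ φ} - ∂_φ Γ^θ_{φ θ} + Γ^θ_{θ m} Γ^m_{φ φ} - Γ^θ_{φ m} Γ^m_{φ θ}
  = (-cos(2*θ)) - (0) + (0) - (-cos(θ)^2) = sin(θ)^2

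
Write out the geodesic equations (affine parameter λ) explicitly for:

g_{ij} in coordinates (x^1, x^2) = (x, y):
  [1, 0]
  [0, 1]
Geodesic equation: d^2x^k/dλ^2 + Γ^k_{ij} (dx^i/dλ)(dx^j/dλ) = 0.
All Christoffel symbols vanish, so the geodesics are straight lines:
d^2x/dλ^2 = 0
d^2y/dλ^2 = 0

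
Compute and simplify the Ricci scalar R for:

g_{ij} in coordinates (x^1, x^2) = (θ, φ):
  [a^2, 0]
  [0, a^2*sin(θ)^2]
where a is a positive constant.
Non-zero Christoffel symbols (Γ^k_{ij} = Γ^k_{ji}):
Γ^θ_{φ φ} = -sin(2*θ)/2
Γ^φ_{θ φ} = 1/tan(θ)
Ricci tensor (R_{ij} = R^k_{ikj}): R_{θθ} = 1, R_{θφ} = 0, R_{φφ} = sin(θ)^2
Inverse metric: g^{θθ} = 1/a^2, g^{φφ} = 1/(a^2*sin(θ)^2)
R = g^{ij} R_{ij} = (1/a^2)(1) + (1/(a^2*sin(θ)^2))(sin(θ)^2) = 2/a^2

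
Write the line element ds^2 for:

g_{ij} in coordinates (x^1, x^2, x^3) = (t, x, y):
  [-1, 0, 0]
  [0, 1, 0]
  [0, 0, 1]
ds^2 = g_{ij} dx^i dx^j; only the non-zero components contribute.
ds^2 = -dt^2 + dx^2 + dy^2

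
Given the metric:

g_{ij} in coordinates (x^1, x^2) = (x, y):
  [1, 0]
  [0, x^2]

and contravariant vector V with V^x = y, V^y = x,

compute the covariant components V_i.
V_i = g_{ij} V^j:
V_x = (1)(y) + (0)(x) = y
V_y = (0)(y) + (x^2)(x) = x^3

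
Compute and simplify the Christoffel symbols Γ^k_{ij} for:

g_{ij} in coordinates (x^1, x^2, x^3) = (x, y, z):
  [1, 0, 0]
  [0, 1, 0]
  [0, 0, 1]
Using Γ^k_{ij} = (1/2) g^{km} (∂_i g_{mj} + ∂_j g_{mi} - ∂_m g_{ij}); the metric is diagonal, so only the m = k term contributes.
Every metric component is constant, so all ∂_m g_{ij} = 0 and every Christoffel symbol vanishes.
All Christoffel symbols are zero.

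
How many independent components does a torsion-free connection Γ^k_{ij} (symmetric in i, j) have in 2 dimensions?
Γ^k_{ij} has n choices for the upper index and n(n+1)/2 independent symmetric lower index pairs.
Total = 2 × 2×3/2 = 2 × 3 = 6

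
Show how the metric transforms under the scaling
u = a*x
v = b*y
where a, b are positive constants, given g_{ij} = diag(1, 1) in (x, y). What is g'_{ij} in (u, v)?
Invert the transformation: x = u/a, y = v/b
g'_{ij} = (∂x^k/∂x'^i)(∂x^l/∂x'^j) g_{kl}; with g_{kl} = δ_{kl} this is Σ_k (∂x^k/∂x'^i)(∂x^k/∂x'^j).
Jacobian: ∂x/∂u = 1/a, ∂x/∂v = 0, ∂y/∂u = 0, ∂y/∂v = 1/b
g'_{uu} = (1/a)(1/a) + (0)(0) = 1/a^2
g'_{uv} = (1/a)(0) + (0)(1/b) = 0
g'_{vv} = (0)(0) + (1/b)(1/b) = 1/b^2
g'_{ij} = diag(1/a^2, 1/b^2)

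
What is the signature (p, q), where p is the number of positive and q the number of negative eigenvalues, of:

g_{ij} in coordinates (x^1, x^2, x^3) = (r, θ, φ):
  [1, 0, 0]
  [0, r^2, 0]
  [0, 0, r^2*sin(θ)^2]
The metric is diagonal, so its eigenvalues are the diagonal entries: 1, r^2, r^2*sin(θ)^2 (at a generic point, where coordinate-dependent entries are positive).
3 positive, 0 negative.
(3, 0) - Riemannian (positive definite)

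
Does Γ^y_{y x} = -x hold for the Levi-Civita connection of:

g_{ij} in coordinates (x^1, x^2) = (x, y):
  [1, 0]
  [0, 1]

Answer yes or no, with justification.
Γ^y_{y x} = (1/2) g^{yy} (∂_y g_{yx} + ∂_x g_{yy} - ∂_y g_{yx}) = (1/2)(1)((0) + (0) - (0)) = 0
This differs from the proposed value -x.
No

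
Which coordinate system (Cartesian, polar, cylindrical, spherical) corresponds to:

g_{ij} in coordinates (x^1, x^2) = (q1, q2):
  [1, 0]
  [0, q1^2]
The line element ds^2 = dq1^2 + q1^2 dq2^2 is dr^2 + r^2 dθ^2 with q1 = r, q2 = θ.
polar coordinates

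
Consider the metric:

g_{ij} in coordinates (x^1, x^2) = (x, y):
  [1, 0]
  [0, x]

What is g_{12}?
With x^1 = x, x^2 = y, g_{12} = g_{xy} is the row-1, column-2 entry of the matrix.
g_{12} = 0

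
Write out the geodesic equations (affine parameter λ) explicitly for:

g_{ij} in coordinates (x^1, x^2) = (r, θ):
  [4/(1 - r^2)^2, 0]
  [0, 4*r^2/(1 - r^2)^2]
Geodesic equation: d^2x^k/dλ^2 + Γ^k_{ij} (dx^i/dλ)(dx^j/dλ) = 0.
Non-zero Christoffel symbols:
Γ^r_{r r} = 2*r/(1 - r^2)
Γ^r_{θ θ} = (r^3 + r)/(r^2 - 1)
Γ^θ_{r θ} = (-r^2 - 1)/(r^3 - r)
Substituting (the symmetric pair Γ^k_{ij}, Γ^k_{ji} combines into a factor 2):
d^2r/dλ^2 + (2*r/(1 - r^2)) (dr/dλ)^2 + ((r^3 + r)/(r^2 - 1)) (dθ/dλ)^2 = 0
d^2θ/dλ^2 + ((-2*r^2 - 2)/(r^3 - r)) (dr/dλ)(dθ/dλ) = 0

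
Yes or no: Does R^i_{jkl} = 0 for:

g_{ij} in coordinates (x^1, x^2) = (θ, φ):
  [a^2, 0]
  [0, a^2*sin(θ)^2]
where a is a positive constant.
Non-zero Christoffel symbols:
Γ^θ_{φ φ} = -sin(2*θ)/2
Γ^φ_{θ φ} = 1/tan(θ)
Ricci tensor: R_{θθ} = 1, R_{θφ} = 0, R_{φφ} = sin(θ)^2
The Ricci tensor is non-zero, so the Riemann tensor is non-zero: not flat.
No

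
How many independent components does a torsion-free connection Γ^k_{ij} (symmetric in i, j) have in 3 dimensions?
Γ^k_{ij} has n choices for the upper index and n(n+1)/2 independent symmetric lower index pairs.
Total = 3 × 3×4/2 = 3 × 6 = 18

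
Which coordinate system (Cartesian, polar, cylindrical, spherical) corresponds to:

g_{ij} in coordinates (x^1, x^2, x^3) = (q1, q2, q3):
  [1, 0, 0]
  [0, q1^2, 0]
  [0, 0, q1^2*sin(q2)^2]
The line element ds^2 = dq1^2 + q1^2 dq2^2 + q1^2 sin(q2)^2 dq3^2 is dr^2 + r^2 dθ^2 + r^2 sin(θ)^2 dφ^2 with q1 = r, q2 = θ, q3 = φ.
spherical coordinates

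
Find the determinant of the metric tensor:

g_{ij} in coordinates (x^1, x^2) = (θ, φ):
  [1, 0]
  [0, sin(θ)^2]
For a 2×2 metric: det(g) = g_{11}·g_{22} - g_{12}·g_{21}
= (1)·(sin(θ)^2) - (0)·(0)
= sin(θ)^2 - 0
det(g) = sin(θ)^2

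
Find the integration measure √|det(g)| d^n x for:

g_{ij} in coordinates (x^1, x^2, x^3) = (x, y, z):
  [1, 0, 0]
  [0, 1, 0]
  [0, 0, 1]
det(g) = 1
√|det(g)| = 1
Volume element: dV = 1 dx dy dz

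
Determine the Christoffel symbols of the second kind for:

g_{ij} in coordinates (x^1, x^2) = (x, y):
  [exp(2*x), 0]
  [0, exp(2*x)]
Using Γ^k_{ij} = (1/2) g^{km} (∂_i g_{mj} + ∂_j g_{mi} - ∂_m g_{ij}); the metric is diagonal, so only the m = k term contributes.
Non-zero symbols (using the symmetry Γ^k_{ij} = Γ^k_{ji}):
Γ^x_{x x} = (1/2) g^{xx} (∂_x g_{xx} + ∂_x g_{xx} - ∂_x g_{xx}) = (1/2)(exp(-2*x))((2*exp(2*x)) + (2*exp(2*x)) - (2*exp(2*x))) = 1
Γ^x_{y y} = (1/2) g^{xx} (∂_y g_{xy} + ∂_y g_{xy} - ∂_x g_{yy}) = (1/2)(exp(-2*x))((0) + (0) - (2*exp(2*x))) = -1
Γ^y_{x y} = (1/2) g^{yy} (∂_x g_{yy} + ∂_y g_{yx} - ∂_y g_{xy}) = (1/2)(exp(-2*x))((2*exp(2*x)) + (0) - (0)) = 1
All other Christoffel symbols are zero.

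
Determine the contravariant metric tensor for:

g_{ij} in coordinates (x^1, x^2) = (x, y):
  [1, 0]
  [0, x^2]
The metric is diagonal, so g^{ij} is diagonal with entries 1/g_{ii}: diag(1, 1/(x^2)).
g^{ij}:
  [1, 0]
  [0, 1/x^2]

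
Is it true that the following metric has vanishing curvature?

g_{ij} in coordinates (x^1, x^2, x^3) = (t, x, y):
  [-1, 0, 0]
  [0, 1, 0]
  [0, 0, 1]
All metric components are constant, so every Christoffel symbol vanishes and R^i_{jkl} = 0.
Yes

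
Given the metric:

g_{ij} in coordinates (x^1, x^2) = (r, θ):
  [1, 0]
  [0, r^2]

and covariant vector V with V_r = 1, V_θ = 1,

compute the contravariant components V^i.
Inverse metric (diagonal): g^{rr} = 1, g^{θθ} = 1/r^2
V^i = g^{ij} V_j:
V^r = (1)(1) + (0)(1) = 1
V^θ = (0)(1) + (1/r^2)(1) = 1/r^2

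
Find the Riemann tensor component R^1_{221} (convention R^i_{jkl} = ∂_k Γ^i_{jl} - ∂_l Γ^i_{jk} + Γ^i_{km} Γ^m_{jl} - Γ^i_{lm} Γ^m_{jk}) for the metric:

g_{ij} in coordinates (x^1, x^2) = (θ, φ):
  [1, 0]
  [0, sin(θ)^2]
Non-zero Christoffel symbols (Γ^k_{ij} = Γ^k_{ji}):
Γ^θ_{φ φ} = -sin(2*θ)/2
Γ^φ_{θ φ} = 1/tan(θ)
R^θ_{φ φ θ} = ∂_φ Γ^θ_{φ θ} - ∂_θ Γ^θ_{φ φ} + Γ^θ_{φ m} Γ^m_{φ θ} - Γ^θ_{θ m} Γ^m_{φ φ}
  = (0) - (-cos(2*θ)) + (-cos(θ)^2) - (0) = -sin(θ)^2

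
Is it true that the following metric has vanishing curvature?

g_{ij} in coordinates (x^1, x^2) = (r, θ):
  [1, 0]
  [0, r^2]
Non-zero Christoffel symbols:
Γ^r_{θ θ} = -r
Γ^θ_{r θ} = 1/r
Ricci tensor: R_{rr} = 0, R_{rθ} = 0, R_{θθ} = 0
All R_{ij} vanish; in 2 dimensions the Riemann tensor is fully determined by the Ricci tensor, so R^i_{jkl} = 0: the metric is flat (curvilinear coordinates on flat space).
Yes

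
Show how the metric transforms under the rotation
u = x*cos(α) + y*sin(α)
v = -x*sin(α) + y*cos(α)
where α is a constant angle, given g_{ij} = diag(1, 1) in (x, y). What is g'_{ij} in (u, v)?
Invert the transformation: x = u*cos(α) - v*sin(α), y = u*sin(α) + v*cos(α)
g'_{ij} = (∂x^k/∂x'^i)(∂x^l/∂x'^j) g_{kl}; with g_{kl} = δ_{kl} this is Σ_k (∂x^k/∂x'^i)(∂x^k/∂x'^j).
Jacobian: ∂x/∂u = cos(α), ∂x/∂v = -sin(α), ∂y/∂u = sin(α), ∂y/∂v = cos(α)
g'_{uu} = (cos(α))(cos(α)) + (sin(α))(sin(α)) = 1
g'_{uv} = (cos(α))(-sin(α)) + (sin(α))(cos(α)) = 0
g'_{vv} = (-sin(α))(-sin(α)) + (cos(α))(cos(α)) = 1
g'_{ij} = diag(1, 1)
The Euclidean metric is invariant under rotations.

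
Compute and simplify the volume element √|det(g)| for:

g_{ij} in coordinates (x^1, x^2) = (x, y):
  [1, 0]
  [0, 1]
det(g) = 1
√|det(g)| = 1
Volume element: dV = 1 dx dy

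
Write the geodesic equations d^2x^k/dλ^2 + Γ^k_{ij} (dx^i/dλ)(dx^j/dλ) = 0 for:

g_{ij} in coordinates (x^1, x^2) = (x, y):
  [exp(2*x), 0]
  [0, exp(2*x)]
Geodesic equation: d^2x^k/dλ^2 + Γ^k_{ij} (dx^i/dλ)(dx^j/dλ) = 0.
Non-zero Christoffel symbols:
Γ^x_{x x} = 1
Γ^x_{y y} = -1
Γ^y_{x y} = 1
Substituting (the symmetric pair Γ^k_{ij}, Γ^k_{ji} combines into a factor 2):
d^2x/dλ^2 + (dx/dλ)^2 - (dy/dλ)^2 = 0
d^2y/dλ^2 + 2 (dx/dλ)(dy/dλ) = 0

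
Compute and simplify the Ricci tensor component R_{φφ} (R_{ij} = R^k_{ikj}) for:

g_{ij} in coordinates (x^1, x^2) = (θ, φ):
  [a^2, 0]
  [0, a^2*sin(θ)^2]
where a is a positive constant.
Non-zero Christoffel symbols (Γ^k_{ij} = Γ^k_{ji}):
Γ^θ_{φ φ} = -sin(2*θ)/2
Γ^φ_{θ φ} = 1/tan(θ)
R^θ_{φ θ φ} = ∂_θ Γ^θ_{φ φ} - ∂_φ Γ^θ_{φ θ} + Γ^θ_{θ m} Γ^m_{φ φ} - Γ^θ_{φ m} Γ^m_{φ θ}
  = (-cos(2*θ)) - (0) + (0) - (-cos(θ)^2) = sin(θ)^2
R^φ_{φ φ φ} = 0 (a repeated index in an antisymmetric pair)
R_{φφ} = R^θ_{φ θ φ} + R^φ_{φ φ φ} = (sin(θ)^2) + (0) = sin(θ)^2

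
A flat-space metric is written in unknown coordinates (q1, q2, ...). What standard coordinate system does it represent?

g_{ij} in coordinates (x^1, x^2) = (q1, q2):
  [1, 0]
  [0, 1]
All components are constant and the metric is the identity, i.e. orthonormal rectilinear coordinates.
Cartesian (2D) coordinates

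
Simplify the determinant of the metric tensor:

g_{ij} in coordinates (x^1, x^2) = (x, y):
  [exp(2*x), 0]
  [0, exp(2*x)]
For a 2×2 metric: det(g) = g_{11}·g_{22} - g_{12}·g_{21}
= (exp(2*x))·(exp(2*x)) - (0)·(0)
= exp(4*x) - 0
det(g) = exp(4*x)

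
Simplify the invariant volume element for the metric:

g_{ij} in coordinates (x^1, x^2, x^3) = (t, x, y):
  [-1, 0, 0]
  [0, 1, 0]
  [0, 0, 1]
det(g) = -1
√|det(g)| = 1
Volume element: dV = 1 dt dx dy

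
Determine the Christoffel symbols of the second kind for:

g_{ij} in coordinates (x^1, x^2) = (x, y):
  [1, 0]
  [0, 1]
Using Γ^k_{ij} = (1/2) g^{km} (∂_i g_{mj} + ∂_j g_{mi} - ∂_m g_{ij}); the metric is diagonal, so only the m = k term contributes.
Every metric component is constant, so all ∂_m g_{ij} = 0 and every Christoffel symbol vanishes.
All Christoffel symbols are zero.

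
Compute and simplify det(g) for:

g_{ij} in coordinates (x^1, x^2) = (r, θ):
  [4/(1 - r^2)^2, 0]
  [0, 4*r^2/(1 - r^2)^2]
For a 2×2 metric: det(g) = g_{11}·g_{22} - g_{12}·g_{21}
= (4/(1 - r^2)^2)·(4*r^2/(1 - r^2)^2) - (0)·(0)
= 16*r^2/(1 - r^2)^4 - 0
det(g) = 16*r^2/(1 - r^2)^4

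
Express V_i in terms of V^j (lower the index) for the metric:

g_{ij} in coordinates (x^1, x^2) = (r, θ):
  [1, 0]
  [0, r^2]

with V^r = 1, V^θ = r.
V_i = g_{ij} V^j:
V_r = (1)(1) + (0)(r) = 1
V_θ = (0)(1) + (r^2)(r) = r^3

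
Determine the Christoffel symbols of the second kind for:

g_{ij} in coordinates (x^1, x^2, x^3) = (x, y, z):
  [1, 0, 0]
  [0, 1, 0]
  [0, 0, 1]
Using Γ^k_{ij} = (1/2) g^{km} (∂_i g_{mj} + ∂_j g_{mi} - ∂_m g_{ij}); the metric is diagonal, so only the m = k term contributes.
Every metric component is constant, so all ∂_m g_{ij} = 0 and every Christoffel symbol vanishes.
All Christoffel symbols are zero.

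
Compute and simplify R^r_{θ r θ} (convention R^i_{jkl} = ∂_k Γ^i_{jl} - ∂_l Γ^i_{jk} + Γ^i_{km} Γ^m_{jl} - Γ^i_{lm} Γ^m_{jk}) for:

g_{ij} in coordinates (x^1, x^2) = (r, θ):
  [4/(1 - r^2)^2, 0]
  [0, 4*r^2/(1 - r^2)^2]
Non-zero Christoffel symbols (Γ^k_{ij} = Γ^k_{ji}):
Γ^r_{r r} = 2*r/(1 - r^2)
Γ^r_{θ θ} = (r^3 + r)/(r^2 - 1)
Γ^θ_{r θ} = (-r^2 - 1)/(r^3 - r)
R^r_{θ r θ} = ∂_r Γ^r_{θ θ} - ∂_θ Γ^r_{θ r} + Γ^r_{r m} Γ^m_{θ θ} - Γ^r_{θ m} Γ^m_{θ r}
  = ((r^4 - 4*r^2 - 1)/(r^2 - 1)^2) - (0) + (-2*r^2*(r^2 + 1)/(r^2 - 1)^2) - (-(r^2 + 1)^2/(r^2 - 1)^2) = -4*r^2/(r^2 - 1)^2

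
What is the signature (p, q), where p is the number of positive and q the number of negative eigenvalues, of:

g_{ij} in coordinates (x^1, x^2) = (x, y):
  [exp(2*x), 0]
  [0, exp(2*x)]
The metric is diagonal, so its eigenvalues are the diagonal entries: exp(2*x), exp(2*x) (at a generic point, where coordinate-dependent entries are positive).
2 positive, 0 negative.
(2, 0) - Riemannian (positive definite)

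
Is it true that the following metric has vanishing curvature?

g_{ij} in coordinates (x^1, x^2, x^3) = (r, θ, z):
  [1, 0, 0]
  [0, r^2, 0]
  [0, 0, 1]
Non-zero Christoffel symbols:
Γ^r_{θ θ} = -r
Γ^θ_{r θ} = 1/r
Ricci tensor: R_{rr} = 0, R_{rθ} = 0, R_{rz} = 0, R_{θθ} = 0, R_{θz} = 0, R_{zz} = 0
All R_{ij} vanish; in 3 dimensions the Riemann tensor is fully determined by the Ricci tensor, so R^i_{jkl} = 0: the metric is flat (curvilinear coordinates on flat space).
Yes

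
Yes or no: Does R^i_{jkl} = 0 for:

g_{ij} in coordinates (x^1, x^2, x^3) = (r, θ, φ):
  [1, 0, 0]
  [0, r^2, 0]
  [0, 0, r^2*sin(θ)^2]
Non-zero Christoffel symbols:
Γ^r_{θ θ} = -r
Γ^r_{φ φ} = -r*sin(θ)^2
Γ^θ_{r θ} = 1/r
Γ^θ_{φ φ} = -sin(2*θ)/2
Γ^φ_{r φ} = 1/r
Γ^φ_{θ φ} = 1/tan(θ)
Ricci tensor: R_{rr} = 0, R_{rθ} = 0, R_{rφ} = 0, R_{θθ} = 0, R_{θφ} = 0, R_{φφ} = 0
All R_{ij} vanish; in 3 dimensions the Riemann tensor is fully determined by the Ricci tensor, so R^i_{jkl} = 0: the metric is flat (curvilinear coordinates on flat space).
Yes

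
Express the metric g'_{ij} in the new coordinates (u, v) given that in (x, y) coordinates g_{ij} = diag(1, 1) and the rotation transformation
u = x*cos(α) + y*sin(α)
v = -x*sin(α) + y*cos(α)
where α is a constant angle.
Invert the transformation: x = u*cos(α) - v*sin(α), y = u*sin(α) + v*cos(α)
g'_{ij} = (∂x^k/∂x'^i)(∂x^l/∂x'^j) g_{kl}; with g_{kl} = δ_{kl} this is Σ_k (∂x^k/∂x'^i)(∂x^k/∂x'^j).
Jacobian: ∂x/∂u = cos(α), ∂x/∂v = -sin(α), ∂y/∂u = sin(α), ∂y/∂v = cos(α)
g'_{uu} = (cos(α))(cos(α)) + (sin(α))(sin(α)) = 1
g'_{uv} = (cos(α))(-sin(α)) + (sin(α))(cos(α)) = 0
g'_{vv} = (-sin(α))(-sin(α)) + (cos(α))(cos(α)) = 1
g'_{ij} = diag(1, 1)
The Euclidean metric is invariant under rotations.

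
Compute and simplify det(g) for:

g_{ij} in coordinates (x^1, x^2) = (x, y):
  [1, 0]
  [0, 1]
For a 2×2 metric: det(g) = g_{11}·g_{22} - g_{12}·g_{21}
= (1)·(1) - (0)·(0)
= 1 - 0
det(g) = 1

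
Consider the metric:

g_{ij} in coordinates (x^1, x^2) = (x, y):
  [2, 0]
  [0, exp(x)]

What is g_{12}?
With x^1 = x, x^2 = y, g_{12} = g_{xy} is the row-1, column-2 entry of the matrix.
g_{12} = 0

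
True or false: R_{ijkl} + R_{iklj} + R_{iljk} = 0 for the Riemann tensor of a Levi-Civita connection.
This is the first (algebraic) Bianchi identity.
True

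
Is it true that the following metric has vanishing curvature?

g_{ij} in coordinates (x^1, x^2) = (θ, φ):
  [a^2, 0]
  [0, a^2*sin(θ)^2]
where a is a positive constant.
Non-zero Christoffel symbols:
Γ^θ_{φ φ} = -sin(2*θ)/2
Γ^φ_{θ φ} = 1/tan(θ)
Ricci tensor: R_{θθ} = 1, R_{θφ} = 0, R_{φφ} = sin(θ)^2
The Ricci tensor is non-zero, so the Riemann tensor is non-zero: not flat.
No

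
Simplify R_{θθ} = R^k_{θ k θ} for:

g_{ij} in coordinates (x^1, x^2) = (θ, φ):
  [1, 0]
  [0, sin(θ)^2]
Non-zero Christoffel symbols (Γ^k_{ij} = Γ^k_{ji}):
Γ^θ_{φ φ} = -sin(2*θ)/2
Γ^φ_{θ φ} = 1/tan(θ)
R^θ_{θ θ θ} = 0 (a repeated index in an antisymmetric pair)
R^φ_{θ φ θ} = ∂_φ Γ^φ_{θ θ} - ∂_θ Γ^φ_{θ φ} + Γ^φ_{φ m} Γ^m_{θ θ} - Γ^φ_{θ m} Γ^m_{θ φ}
  = (0) - (-1/sin(θ)^2) + (0) - (1/tan(θ)^2) = 1
R_{θθ} = R^θ_{θ θ θ} + R^φ_{θ φ θ} = (0) + (1) = 1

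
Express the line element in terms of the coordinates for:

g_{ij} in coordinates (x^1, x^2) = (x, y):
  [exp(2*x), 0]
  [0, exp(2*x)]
ds^2 = g_{ij} dx^i dx^j; only the non-zero components contribute.
ds^2 = exp(2*x) dx^2 + exp(2*x) dy^2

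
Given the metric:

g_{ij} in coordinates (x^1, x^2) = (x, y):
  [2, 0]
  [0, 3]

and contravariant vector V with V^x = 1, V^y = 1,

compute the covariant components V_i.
V_i = g_{ij} V^j:
V_x = (2)(1) + (0)(1) = 2
V_y = (0)(1) + (3)(1) = 3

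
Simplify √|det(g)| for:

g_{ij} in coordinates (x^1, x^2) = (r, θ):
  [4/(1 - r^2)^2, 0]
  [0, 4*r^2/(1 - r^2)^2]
det(g) = 16*r^2/(1 - r^2)^4
√|det(g)| = 4*r/(r^2 - 1)^2
Volume element: dV = 4*r/(r^2 - 1)^2 dr dθ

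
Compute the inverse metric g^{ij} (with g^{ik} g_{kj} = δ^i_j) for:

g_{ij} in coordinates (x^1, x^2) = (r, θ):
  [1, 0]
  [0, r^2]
The metric is diagonal, so g^{ij} is diagonal with entries 1/g_{ii}: diag(1, 1/(r^2)).
g^{ij}:
  [1, 0]
  [0, 1/r^2]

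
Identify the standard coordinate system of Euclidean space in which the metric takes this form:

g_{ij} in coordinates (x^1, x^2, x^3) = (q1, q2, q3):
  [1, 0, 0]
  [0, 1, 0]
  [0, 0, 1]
All components are constant and the metric is the identity, i.e. orthonormal rectilinear coordinates.
Cartesian (3D) coordinates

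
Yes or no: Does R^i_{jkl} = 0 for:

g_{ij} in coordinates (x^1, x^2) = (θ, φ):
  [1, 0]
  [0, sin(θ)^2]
Non-zero Christoffel symbols:
Γ^θ_{φ φ} = -sin(2*θ)/2
Γ^φ_{θ φ} = 1/tan(θ)
Ricci tensor: R_{θθ} = 1, R_{θφ} = 0, R_{φφ} = sin(θ)^2
The Ricci tensor is non-zero, so the Riemann tensor is non-zero: not flat.
No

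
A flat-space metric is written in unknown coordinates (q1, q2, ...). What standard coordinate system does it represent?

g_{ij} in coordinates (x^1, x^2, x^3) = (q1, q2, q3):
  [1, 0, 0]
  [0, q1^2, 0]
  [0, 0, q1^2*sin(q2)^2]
The line element ds^2 = dq1^2 + q1^2 dq2^2 + q1^2 sin(q2)^2 dq3^2 is dr^2 + r^2 dθ^2 + r^2 sin(θ)^2 dφ^2 with q1 = r, q2 = θ, q3 = φ.
spherical coordinates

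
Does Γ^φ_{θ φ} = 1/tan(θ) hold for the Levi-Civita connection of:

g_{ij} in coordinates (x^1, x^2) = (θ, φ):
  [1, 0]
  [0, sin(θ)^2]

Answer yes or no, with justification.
Γ^φ_{θ φ} = (1/2) g^{φφ} (∂_θ g_{φφ} + ∂_φ g_{φθ} - ∂_φ g_{θφ}) = (1/2)(1/sin(θ)^2)((sin(2*θ)) + (0) - (0)) = 1/tan(θ)
This equals the proposed value 1/tan(θ).
Yes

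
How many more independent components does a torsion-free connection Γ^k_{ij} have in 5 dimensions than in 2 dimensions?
Independent components in n dimensions: n × n(n+1)/2 = n^2(n+1)/2.
5D: 5 × 15 = 75
2D: 2 × 3 = 6
Difference = 75 - 6 = 69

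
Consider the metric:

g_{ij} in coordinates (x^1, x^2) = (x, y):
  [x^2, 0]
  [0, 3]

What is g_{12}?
With x^1 = x, x^2 = y, g_{12} = g_{xy} is the row-1, column-2 entry of the matrix.
g_{12} = 0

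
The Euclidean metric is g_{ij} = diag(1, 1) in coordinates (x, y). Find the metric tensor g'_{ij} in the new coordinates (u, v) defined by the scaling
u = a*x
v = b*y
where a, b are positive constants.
Invert the transformation: x = u/a, y = v/b
g'_{ij} = (∂x^k/∂x'^i)(∂x^l/∂x'^j) g_{kl}; with g_{kl} = δ_{kl} this is Σ_k (∂x^k/∂x'^i)(∂x^k/∂x'^j).
Jacobian: ∂x/∂u = 1/a, ∂x/∂v = 0, ∂y/∂u = 0, ∂y/∂v = 1/b
g'_{uu} = (1/a)(1/a) + (0)(0) = 1/a^2
g'_{uv} = (1/a)(0) + (0)(1/b) = 0
g'_{vv} = (0)(0) + (1/b)(1/b) = 1/b^2
g'_{ij} = diag(1/a^2, 1/b^2)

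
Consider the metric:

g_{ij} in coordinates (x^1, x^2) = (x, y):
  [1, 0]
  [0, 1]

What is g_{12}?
With x^1 = x, x^2 = y, g_{12} = g_{xy} is the row-1, column-2 entry of the matrix.
g_{12} = 0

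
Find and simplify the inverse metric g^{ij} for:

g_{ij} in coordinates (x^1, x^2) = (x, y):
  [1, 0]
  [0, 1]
The metric is diagonal, so g^{ij} is diagonal with entries 1/g_{ii}: diag(1, 1).
g^{ij}:
  [1, 0]
  [0, 1]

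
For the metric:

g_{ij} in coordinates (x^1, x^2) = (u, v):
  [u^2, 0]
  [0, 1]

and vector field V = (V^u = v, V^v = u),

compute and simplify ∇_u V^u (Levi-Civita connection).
Non-zero Christoffel symbols:
Γ^u_{u u} = 1/u
∇_u V^u = ∂_u V^u + Γ^u_{u j} V^j
  = (0) + (1/u)(v) + (0)(u)
  = v/u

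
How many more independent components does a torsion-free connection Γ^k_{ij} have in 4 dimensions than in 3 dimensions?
Independent components in n dimensions: n × n(n+1)/2 = n^2(n+1)/2.
4D: 4 × 10 = 40
3D: 3 × 6 = 18
Difference = 40 - 18 = 22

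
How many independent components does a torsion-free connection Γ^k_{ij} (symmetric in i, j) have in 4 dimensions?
Γ^k_{ij} has n choices for the upper index and n(n+1)/2 independent symmetric lower index pairs.
Total = 4 × 4×5/2 = 4 × 10 = 40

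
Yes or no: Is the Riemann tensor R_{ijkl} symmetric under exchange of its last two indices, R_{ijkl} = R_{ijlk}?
It is antisymmetric in the last pair: R_{ijkl} = -R_{ijlk}.
No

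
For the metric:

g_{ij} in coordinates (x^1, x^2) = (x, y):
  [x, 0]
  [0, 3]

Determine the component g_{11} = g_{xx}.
With x^1 = x, x^2 = y, g_{11} = g_{xx} is the row-1, column-1 entry of the matrix.
g_{11} = x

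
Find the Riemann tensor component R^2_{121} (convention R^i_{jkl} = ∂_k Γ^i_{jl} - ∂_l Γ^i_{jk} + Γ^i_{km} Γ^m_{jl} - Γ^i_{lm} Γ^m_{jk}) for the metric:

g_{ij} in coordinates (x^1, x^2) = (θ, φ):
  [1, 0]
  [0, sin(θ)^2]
Non-zero Christoffel symbols (Γ^k_{ij} = Γ^k_{ji}):
Γ^θ_{φ φ} = -sin(2*θ)/2
Γ^φ_{θ φ} = 1/tan(θ)
R^φ_{θ φ θ} = ∂_φ Γ^φ_{θ θ} - ∂_θ Γ^φ_{θ φ} + Γ^φ_{φ m} Γ^m_{θ θ} - Γ^φ_{θ m} Γ^m_{θ φ}
  = (0) - (-1/sin(θ)^2) + (0) - (1/tan(θ)^2) = 1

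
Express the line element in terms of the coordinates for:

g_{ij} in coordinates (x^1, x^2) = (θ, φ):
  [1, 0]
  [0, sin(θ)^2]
ds^2 = g_{ij} dx^i dx^j; only the non-zero components contribute.
ds^2 = dθ^2 + sin(θ)^2 dφ^2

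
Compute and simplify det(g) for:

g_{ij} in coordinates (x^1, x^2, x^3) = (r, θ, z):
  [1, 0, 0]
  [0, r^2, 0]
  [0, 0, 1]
Diagonal metric: det(g) = g_{11}·g_{22}·g_{33}
= (1)·(r^2)·(1)
det(g) = r^2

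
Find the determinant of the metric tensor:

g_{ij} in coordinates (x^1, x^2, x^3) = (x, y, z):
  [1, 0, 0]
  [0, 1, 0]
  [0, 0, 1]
Diagonal metric: det(g) = g_{11}·g_{22}·g_{33}
= (1)·(1)·(1)
det(g) = 1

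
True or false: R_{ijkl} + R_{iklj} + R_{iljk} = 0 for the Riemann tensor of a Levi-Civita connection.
This is the first (algebraic) Bianchi identity.
True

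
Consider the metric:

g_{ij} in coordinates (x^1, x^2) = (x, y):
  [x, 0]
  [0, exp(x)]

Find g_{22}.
With x^1 = x, x^2 = y, g_{22} = g_{yy} is the row-2, column-2 entry of the matrix.
g_{22} = exp(x)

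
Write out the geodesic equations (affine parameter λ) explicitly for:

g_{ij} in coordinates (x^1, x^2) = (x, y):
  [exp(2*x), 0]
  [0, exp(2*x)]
Geodesic equation: d^2x^k/dλ^2 + Γ^k_{ij} (dx^i/dλ)(dx^j/dλ) = 0.
Non-zero Christoffel symbols:
Γ^x_{x x} = 1
Γ^x_{y y} = -1
Γ^y_{x y} = 1
Substituting (the symmetric pair Γ^k_{ij}, Γ^k_{ji} combines into a factor 2):
d^2x/dλ^2 + (dx/dλ)^2 - (dy/dλ)^2 = 0
d^2y/dλ^2 + 2 (dx/dλ)(dy/dλ) = 0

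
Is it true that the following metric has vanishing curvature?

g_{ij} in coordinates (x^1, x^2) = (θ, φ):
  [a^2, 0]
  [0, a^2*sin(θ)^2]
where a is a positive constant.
Non-zero Christoffel symbols:
Γ^θ_{φ φ} = -sin(2*θ)/2
Γ^φ_{θ φ} = 1/tan(θ)
Ricci tensor: R_{θθ} = 1, R_{θφ} = 0, R_{φφ} = sin(θ)^2
The Ricci tensor is non-zero, so the Riemann tensor is non-zero: not flat.
No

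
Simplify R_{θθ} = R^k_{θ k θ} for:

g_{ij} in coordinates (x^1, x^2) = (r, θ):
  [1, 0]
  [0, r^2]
Non-zero Christoffel symbols (Γ^k_{ij} = Γ^k_{ji}):
Γ^r_{θ θ} = -r
Γ^θ_{r θ} = 1/r
R^r_{θ r θ} = ∂_r Γ^r_{θ θ} - ∂_θ Γ^r_{θ r} + Γ^r_{r m} Γ^m_{θ θ} - Γ^r_{θ m} Γ^m_{θ r}
  = (-1) - (0) + (0) - (-1) = 0
R^θ_{θ θ θ} = 0 (a repeated index in an antisymmetric pair)
R_{θθ} = R^r_{θ r θ} + R^θ_{θ θ θ} = (0) + (0) = 0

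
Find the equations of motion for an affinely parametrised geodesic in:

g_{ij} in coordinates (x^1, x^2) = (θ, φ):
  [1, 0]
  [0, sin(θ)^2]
Geodesic equation: d^2x^k/dλ^2 + Γ^k_{ij} (dx^i/dλ)(dx^j/dλ) = 0.
Non-zero Christoffel symbols:
Γ^θ_{φ φ} = -sin(2*θ)/2
Γ^φ_{θ φ} = 1/tan(θ)
Substituting (the symmetric pair Γ^k_{ij}, Γ^k_{ji} combines into a factor 2):
d^2θ/dλ^2 - (sin(2*θ)/2) (dφ/dλ)^2 = 0
d^2φ/dλ^2 + (2/tan(θ)) (dθ/dλ)(dφ/dλ) = 0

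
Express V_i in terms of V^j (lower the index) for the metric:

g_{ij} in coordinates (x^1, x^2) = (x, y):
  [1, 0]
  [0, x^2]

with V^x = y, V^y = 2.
V_i = g_{ij} V^j:
V_x = (1)(y) + (0)(2) = y
V_y = (0)(y) + (x^2)(2) = 2*x^2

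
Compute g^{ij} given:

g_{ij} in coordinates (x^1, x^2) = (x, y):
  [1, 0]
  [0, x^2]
The metric is diagonal, so g^{ij} is diagonal with entries 1/g_{ii}: diag(1, 1/(x^2)).
g^{ij}:
  [1, 0]
  [0, 1/x^2]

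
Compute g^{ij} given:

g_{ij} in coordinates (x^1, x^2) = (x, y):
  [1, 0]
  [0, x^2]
The metric is diagonal, so g^{ij} is diagonal with entries 1/g_{ii}: diag(1, 1/(x^2)).
g^{ij}:
  [1, 0]
  [0, 1/x^2]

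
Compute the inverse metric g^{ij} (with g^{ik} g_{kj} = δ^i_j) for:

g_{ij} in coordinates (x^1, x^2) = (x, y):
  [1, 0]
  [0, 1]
The metric is diagonal, so g^{ij} is diagonal with entries 1/g_{ii}: diag(1, 1).
g^{ij}:
  [1, 0]
  [0, 1]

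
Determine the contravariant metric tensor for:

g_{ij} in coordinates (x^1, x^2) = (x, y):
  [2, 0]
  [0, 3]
The metric is diagonal, so g^{ij} is diagonal with entries 1/g_{ii}: diag(1/2, 1/3).
g^{ij}:
  [1/2, 0]
  [0, 1/3]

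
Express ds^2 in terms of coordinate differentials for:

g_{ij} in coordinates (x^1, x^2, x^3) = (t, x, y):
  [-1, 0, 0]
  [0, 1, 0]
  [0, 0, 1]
ds^2 = g_{ij} dx^i dx^j; only the non-zero components contribute.
ds^2 = -dt^2 + dx^2 + dy^2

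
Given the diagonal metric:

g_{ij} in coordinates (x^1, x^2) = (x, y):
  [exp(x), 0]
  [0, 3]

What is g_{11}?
With x^1 = x, x^2 = y, g_{11} = g_{xx} is the row-1, column-1 entry of the matrix.
g_{11} = exp(x)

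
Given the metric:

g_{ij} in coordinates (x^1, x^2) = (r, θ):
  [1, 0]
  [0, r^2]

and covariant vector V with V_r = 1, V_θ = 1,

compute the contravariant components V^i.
Inverse metric (diagonal): g^{rr} = 1, g^{θθ} = 1/r^2
V^i = g^{ij} V_j:
V^r = (1)(1) + (0)(1) = 1
V^θ = (0)(1) + (1/r^2)(1) = 1/r^2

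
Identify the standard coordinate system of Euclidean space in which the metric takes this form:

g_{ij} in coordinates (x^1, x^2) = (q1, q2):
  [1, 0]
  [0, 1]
All components are constant and the metric is the identity, i.e. orthonormal rectilinear coordinates.
Cartesian (2D) coordinates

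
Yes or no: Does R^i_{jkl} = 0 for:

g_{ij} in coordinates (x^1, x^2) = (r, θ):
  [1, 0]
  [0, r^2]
Non-zero Christoffel symbols:
Γ^r_{θ θ} = -r
Γ^θ_{r θ} = 1/r
Ricci tensor: R_{rr} = 0, R_{rθ} = 0, R_{θθ} = 0
All R_{ij} vanish; in 2 dimensions the Riemann tensor is fully determined by the Ricci tensor, so R^i_{jkl} = 0: the metric is flat (curvilinear coordinates on flat space).
Yes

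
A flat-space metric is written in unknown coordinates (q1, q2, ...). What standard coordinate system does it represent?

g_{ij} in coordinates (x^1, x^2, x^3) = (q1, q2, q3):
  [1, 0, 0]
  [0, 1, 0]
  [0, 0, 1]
All components are constant and the metric is the identity, i.e. orthonormal rectilinear coordinates.
Cartesian (3D) coordinates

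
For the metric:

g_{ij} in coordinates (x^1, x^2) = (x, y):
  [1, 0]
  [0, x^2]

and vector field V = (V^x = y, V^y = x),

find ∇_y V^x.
Non-zero Christoffel symbols:
Γ^x_{y y} = -x
Γ^y_{x y} = 1/x
∇_y V^x = ∂_y V^x + Γ^x_{y j} V^j
  = (1) + (0)(y) + (-x)(x)
  = 1 - x^2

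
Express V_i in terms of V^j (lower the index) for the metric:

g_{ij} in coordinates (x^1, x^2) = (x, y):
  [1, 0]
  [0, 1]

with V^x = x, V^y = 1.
V_i = g_{ij} V^j:
V_x = (1)(x) + (0)(1) = x
V_y = (0)(x) + (1)(1) = 1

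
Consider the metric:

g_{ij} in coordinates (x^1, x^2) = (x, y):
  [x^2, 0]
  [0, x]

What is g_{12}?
With x^1 = x, x^2 = y, g_{12} = g_{xy} is the row-1, column-2 entry of the matrix.
g_{12} = 0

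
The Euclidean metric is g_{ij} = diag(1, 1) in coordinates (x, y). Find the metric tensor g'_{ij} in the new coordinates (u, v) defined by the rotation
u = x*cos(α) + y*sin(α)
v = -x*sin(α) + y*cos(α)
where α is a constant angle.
Invert the transformation: x = u*cos(α) - v*sin(α), y = u*sin(α) + v*cos(α)
g'_{ij} = (∂x^k/∂x'^i)(∂x^l/∂x'^j) g_{kl}; with g_{kl} = δ_{kl} this is Σ_k (∂x^k/∂x'^i)(∂x^k/∂x'^j).
Jacobian: ∂x/∂u = cos(α), ∂x/∂v = -sin(α), ∂y/∂u = sin(α), ∂y/∂v = cos(α)
g'_{uu} = (cos(α))(cos(α)) + (sin(α))(sin(α)) = 1
g'_{uv} = (cos(α))(-sin(α)) + (sin(α))(cos(α)) = 0
g'_{vv} = (-sin(α))(-sin(α)) + (cos(α))(cos(α)) = 1
g'_{ij} = diag(1, 1)
The Euclidean metric is invariant under rotations.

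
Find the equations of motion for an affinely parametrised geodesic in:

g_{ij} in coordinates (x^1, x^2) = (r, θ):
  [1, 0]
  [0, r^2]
Geodesic equation: d^2x^k/dλ^2 + Γ^k_{ij} (dx^i/dλ)(dx^j/dλ) = 0.
Non-zero Christoffel symbols:
Γ^r_{θ θ} = -r
Γ^θ_{r θ} = 1/r
Substituting (the symmetric pair Γ^k_{ij}, Γ^k_{ji} combines into a factor 2):
d^2r/dλ^2 - r (dθ/dλ)^2 = 0
d^2θ/dλ^2 + (2/r) (dr/dλ)(dθ/dλ) = 0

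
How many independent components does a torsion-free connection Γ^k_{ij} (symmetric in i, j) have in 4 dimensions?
Γ^k_{ij} has n choices for the upper index and n(n+1)/2 independent symmetric lower index pairs.
Total = 4 × 4×5/2 = 4 × 10 = 40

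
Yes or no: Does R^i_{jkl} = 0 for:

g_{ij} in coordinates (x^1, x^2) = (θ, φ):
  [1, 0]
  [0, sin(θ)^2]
Non-zero Christoffel symbols:
Γ^θ_{φ φ} = -sin(2*θ)/2
Γ^φ_{θ φ} = 1/tan(θ)
Ricci tensor: R_{θθ} = 1, R_{θφ} = 0, R_{φφ} = sin(θ)^2
The Ricci tensor is non-zero, so the Riemann tensor is non-zero: not flat.
No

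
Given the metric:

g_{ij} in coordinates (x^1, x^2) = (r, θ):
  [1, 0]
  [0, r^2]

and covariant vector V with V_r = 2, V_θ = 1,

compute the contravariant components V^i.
Inverse metric (diagonal): g^{rr} = 1, g^{θθ} = 1/r^2
V^i = g^{ij} V_j:
V^r = (1)(2) + (0)(1) = 2
V^θ = (0)(2) + (1/r^2)(1) = 1/r^2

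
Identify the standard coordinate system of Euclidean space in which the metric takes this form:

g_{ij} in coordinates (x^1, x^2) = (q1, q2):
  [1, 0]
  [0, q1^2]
The line element ds^2 = dq1^2 + q1^2 dq2^2 is dr^2 + r^2 dθ^2 with q1 = r, q2 = θ.
polar coordinates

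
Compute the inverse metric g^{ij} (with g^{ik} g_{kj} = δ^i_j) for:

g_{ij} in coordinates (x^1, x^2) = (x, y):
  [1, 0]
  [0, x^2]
The metric is diagonal, so g^{ij} is diagonal with entries 1/g_{ii}: diag(1, 1/(x^2)).
g^{ij}:
  [1, 0]
  [0, 1/x^2]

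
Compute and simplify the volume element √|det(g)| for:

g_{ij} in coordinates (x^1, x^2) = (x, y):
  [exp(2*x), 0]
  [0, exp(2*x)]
det(g) = exp(4*x)
√|det(g)| = exp(2*x)
Volume element: dV = exp(2*x) dx dy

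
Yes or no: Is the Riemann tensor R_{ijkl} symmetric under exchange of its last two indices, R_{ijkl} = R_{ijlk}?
It is antisymmetric in the last pair: R_{ijkl} = -R_{ijlk}.
No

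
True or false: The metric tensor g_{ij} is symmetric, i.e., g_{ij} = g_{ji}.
By definition the metric is a symmetric bilinear form, g_{ij} = g_{ji}.
True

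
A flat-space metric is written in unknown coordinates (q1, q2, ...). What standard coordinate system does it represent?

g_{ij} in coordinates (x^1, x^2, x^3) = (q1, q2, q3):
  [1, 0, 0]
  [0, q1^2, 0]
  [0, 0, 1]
The line element ds^2 = dq1^2 + q1^2 dq2^2 + dq3^2 is dr^2 + r^2 dθ^2 + dz^2 with q1 = r, q2 = θ, q3 = z.
cylindrical coordinates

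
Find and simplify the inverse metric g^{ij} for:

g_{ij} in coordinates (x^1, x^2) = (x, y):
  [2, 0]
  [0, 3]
The metric is diagonal, so g^{ij} is diagonal with entries 1/g_{ii}: diag(1/2, 1/3).
g^{ij}:
  [1/2, 0]
  [0, 1/3]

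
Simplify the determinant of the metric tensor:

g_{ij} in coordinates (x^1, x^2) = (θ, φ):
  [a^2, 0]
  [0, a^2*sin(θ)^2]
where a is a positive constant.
For a 2×2 metric: det(g) = g_{11}·g_{22} - g_{12}·g_{21}
= (a^2)·(a^2*sin(θ)^2) - (0)·(0)
= a^4*sin(θ)^2 - 0
det(g) = a^4*sin(θ)^2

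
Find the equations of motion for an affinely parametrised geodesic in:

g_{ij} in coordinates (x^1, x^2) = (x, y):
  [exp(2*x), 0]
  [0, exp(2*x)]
Geodesic equation: d^2x^k/dλ^2 + Γ^k_{ij} (dx^i/dλ)(dx^j/dλ) = 0.
Non-zero Christoffel symbols:
Γ^x_{x x} = 1
Γ^x_{y y} = -1
Γ^y_{x y} = 1
Substituting (the symmetric pair Γ^k_{ij}, Γ^k_{ji} combines into a factor 2):
d^2x/dλ^2 + (dx/dλ)^2 - (dy/dλ)^2 = 0
d^2y/dλ^2 + 2 (dx/dλ)(dy/dλ) = 0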